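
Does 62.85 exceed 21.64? Yes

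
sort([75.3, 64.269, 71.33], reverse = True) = [75.3, 71.33, 64.269]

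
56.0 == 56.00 True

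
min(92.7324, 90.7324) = 90.7324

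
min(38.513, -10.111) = -10.111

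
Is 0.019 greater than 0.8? No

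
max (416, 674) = 674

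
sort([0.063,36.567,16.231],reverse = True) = [36.567,16.231,0.063]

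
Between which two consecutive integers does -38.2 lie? -39 and -38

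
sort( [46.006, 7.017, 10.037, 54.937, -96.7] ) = [-96.7, 7.017, 10.037, 46.006, 54.937]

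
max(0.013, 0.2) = 0.2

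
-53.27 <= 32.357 True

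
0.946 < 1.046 True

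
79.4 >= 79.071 True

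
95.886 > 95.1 True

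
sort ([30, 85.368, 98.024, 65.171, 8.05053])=[8.05053, 30, 65.171, 85.368, 98.024]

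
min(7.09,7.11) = 7.09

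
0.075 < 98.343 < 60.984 False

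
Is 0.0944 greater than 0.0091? Yes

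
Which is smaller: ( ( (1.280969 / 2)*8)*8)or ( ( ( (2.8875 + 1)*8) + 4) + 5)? ( ( ( (2.8875 + 1)*8) + 4) + 5)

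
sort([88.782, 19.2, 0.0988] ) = [0.0988, 19.2, 88.782]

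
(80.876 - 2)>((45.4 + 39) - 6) True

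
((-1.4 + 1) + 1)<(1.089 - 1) False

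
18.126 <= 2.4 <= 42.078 False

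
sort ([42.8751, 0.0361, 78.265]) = [0.0361, 42.8751, 78.265]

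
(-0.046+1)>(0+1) False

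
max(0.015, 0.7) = 0.7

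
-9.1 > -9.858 True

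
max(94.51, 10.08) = 94.51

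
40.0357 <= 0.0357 False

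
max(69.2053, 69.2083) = 69.2083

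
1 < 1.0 False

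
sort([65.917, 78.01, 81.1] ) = [65.917, 78.01, 81.1]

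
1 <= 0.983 False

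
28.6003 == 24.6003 False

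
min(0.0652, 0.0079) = 0.0079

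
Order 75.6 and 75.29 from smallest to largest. 75.29, 75.6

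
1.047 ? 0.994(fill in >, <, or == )>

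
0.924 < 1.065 True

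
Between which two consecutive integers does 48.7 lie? 48 and 49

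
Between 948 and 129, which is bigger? 948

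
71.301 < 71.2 False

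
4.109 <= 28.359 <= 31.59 True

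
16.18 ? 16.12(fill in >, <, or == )>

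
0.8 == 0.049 False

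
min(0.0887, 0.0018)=0.0018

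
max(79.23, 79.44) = 79.44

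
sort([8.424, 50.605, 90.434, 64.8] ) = [8.424, 50.605, 64.8, 90.434]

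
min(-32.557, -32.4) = -32.557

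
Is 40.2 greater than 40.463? No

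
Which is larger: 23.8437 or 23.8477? 23.8477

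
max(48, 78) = 78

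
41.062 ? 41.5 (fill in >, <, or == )<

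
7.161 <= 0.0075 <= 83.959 False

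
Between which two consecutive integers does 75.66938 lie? 75 and 76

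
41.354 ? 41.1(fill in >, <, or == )>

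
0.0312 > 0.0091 True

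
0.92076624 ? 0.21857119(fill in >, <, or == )>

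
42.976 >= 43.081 False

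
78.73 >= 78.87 False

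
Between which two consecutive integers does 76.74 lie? 76 and 77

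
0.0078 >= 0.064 False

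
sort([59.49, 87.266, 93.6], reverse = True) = [93.6, 87.266, 59.49]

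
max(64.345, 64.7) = 64.7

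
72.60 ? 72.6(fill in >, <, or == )==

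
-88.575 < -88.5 True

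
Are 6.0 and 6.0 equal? Yes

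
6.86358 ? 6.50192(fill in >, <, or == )>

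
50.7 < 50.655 False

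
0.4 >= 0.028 True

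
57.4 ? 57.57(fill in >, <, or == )<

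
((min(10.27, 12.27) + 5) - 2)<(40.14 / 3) True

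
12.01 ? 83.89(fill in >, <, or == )<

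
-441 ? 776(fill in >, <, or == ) <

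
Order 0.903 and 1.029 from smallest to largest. 0.903,1.029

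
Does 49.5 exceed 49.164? Yes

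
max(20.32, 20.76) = 20.76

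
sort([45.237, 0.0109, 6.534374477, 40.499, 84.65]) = [0.0109, 6.534374477, 40.499, 45.237, 84.65]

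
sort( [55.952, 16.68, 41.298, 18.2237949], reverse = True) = [55.952, 41.298, 18.2237949, 16.68]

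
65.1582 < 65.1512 False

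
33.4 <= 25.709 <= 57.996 False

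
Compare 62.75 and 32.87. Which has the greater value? 62.75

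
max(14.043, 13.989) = 14.043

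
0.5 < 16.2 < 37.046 True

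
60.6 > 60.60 False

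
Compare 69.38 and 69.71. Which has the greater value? 69.71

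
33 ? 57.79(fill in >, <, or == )<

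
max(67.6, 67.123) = 67.6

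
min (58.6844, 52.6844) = 52.6844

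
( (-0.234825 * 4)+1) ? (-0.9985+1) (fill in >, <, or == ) >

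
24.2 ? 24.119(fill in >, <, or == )>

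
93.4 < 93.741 True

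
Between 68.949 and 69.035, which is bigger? 69.035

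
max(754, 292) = 754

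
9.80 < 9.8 False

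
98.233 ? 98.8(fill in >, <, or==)<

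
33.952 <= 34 True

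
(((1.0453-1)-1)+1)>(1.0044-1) True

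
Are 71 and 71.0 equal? Yes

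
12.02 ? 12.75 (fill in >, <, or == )<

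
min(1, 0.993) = 0.993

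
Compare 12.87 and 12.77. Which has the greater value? 12.87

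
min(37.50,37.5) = 37.50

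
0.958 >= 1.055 False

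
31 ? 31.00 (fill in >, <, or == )==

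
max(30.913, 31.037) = 31.037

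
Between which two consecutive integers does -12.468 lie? -13 and -12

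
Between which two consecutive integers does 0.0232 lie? 0 and 1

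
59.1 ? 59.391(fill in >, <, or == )<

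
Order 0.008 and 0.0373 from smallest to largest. 0.008, 0.0373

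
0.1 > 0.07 True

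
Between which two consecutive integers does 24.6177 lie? 24 and 25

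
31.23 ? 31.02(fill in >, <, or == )>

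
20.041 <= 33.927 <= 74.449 True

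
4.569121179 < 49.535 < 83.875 True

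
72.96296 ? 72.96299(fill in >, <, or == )<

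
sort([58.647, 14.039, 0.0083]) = [0.0083, 14.039, 58.647]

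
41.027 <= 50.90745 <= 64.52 True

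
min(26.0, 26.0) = 26.0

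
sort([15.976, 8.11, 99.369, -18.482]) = [-18.482, 8.11, 15.976, 99.369]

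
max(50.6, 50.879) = 50.879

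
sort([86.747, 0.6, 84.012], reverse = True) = [86.747, 84.012, 0.6]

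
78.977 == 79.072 False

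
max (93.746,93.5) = 93.746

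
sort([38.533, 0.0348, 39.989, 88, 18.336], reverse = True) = [88, 39.989, 38.533, 18.336, 0.0348]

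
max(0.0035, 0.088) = 0.088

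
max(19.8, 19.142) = 19.8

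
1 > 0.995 True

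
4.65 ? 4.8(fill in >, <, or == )<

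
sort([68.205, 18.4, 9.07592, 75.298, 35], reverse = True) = [75.298, 68.205, 35, 18.4, 9.07592]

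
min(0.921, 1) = 0.921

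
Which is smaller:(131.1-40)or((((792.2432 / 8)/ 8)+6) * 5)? (131.1-40)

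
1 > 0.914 True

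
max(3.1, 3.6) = 3.6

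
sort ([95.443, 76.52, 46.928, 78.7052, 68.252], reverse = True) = [95.443, 78.7052, 76.52, 68.252, 46.928]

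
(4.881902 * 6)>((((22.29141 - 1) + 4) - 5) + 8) True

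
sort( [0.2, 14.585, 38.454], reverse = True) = [38.454, 14.585, 0.2]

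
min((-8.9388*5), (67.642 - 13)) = -44.694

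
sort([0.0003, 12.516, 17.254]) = [0.0003, 12.516, 17.254]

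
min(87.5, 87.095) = 87.095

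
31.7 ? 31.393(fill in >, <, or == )>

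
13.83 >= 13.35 True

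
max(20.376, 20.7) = 20.7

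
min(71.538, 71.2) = 71.2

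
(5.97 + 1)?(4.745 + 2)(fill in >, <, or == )>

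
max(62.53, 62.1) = 62.53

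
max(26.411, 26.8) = 26.8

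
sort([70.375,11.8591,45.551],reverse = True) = [70.375,45.551,11.8591]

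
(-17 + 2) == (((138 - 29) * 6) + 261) False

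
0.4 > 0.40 False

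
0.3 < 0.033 False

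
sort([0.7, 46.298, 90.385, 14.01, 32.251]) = [0.7, 14.01, 32.251, 46.298, 90.385]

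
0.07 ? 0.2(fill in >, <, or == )<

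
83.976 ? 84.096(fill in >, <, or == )<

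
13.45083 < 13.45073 False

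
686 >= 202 True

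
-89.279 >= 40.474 False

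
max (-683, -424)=-424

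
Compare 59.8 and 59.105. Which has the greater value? 59.8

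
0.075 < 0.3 True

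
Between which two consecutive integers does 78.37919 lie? 78 and 79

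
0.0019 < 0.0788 True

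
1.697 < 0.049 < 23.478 False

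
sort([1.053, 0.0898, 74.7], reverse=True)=[74.7, 1.053, 0.0898]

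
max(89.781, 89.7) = 89.781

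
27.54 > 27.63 False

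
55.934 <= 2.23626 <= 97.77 False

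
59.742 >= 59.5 True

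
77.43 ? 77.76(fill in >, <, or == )<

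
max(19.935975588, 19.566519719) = 19.935975588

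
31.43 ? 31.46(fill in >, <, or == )<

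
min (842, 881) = 842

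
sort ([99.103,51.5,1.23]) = [1.23,51.5,99.103]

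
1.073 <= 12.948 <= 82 True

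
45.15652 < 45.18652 True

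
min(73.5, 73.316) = 73.316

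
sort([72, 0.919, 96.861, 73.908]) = [0.919, 72, 73.908, 96.861]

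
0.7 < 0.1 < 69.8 False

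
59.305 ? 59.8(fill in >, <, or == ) <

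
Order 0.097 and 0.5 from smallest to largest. 0.097, 0.5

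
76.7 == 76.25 False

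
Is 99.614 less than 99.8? Yes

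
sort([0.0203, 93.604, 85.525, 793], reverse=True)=[793, 93.604, 85.525, 0.0203]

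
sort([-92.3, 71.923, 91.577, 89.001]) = [-92.3, 71.923, 89.001, 91.577]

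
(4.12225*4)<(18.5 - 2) True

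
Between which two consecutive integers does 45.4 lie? 45 and 46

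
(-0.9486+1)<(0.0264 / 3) False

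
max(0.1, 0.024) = 0.1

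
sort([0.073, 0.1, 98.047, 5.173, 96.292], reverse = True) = [98.047, 96.292, 5.173, 0.1, 0.073]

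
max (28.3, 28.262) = 28.3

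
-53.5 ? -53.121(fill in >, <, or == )<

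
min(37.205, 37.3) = 37.205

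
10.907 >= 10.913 False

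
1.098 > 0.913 True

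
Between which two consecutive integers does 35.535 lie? 35 and 36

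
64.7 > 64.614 True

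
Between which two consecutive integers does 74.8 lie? 74 and 75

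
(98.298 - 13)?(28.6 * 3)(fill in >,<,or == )<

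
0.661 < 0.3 False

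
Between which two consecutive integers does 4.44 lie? 4 and 5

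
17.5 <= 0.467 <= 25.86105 False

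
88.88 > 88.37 True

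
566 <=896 True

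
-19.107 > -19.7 True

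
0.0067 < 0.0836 True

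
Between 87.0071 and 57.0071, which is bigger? 87.0071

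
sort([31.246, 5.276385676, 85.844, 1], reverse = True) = [85.844, 31.246, 5.276385676, 1]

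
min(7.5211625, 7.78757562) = 7.5211625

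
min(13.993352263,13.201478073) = 13.201478073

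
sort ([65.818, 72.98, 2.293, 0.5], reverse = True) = [72.98, 65.818, 2.293, 0.5]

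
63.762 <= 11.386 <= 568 False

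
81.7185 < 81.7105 False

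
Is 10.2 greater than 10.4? No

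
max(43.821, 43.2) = 43.821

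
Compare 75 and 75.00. They are equal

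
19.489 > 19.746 False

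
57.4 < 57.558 True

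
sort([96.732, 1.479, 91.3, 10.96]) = [1.479, 10.96, 91.3, 96.732]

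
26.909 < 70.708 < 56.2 False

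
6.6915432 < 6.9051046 True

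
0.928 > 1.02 False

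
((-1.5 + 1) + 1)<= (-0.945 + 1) False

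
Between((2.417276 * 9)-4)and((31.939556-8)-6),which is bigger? ((31.939556-8)-6)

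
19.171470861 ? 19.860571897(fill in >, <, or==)<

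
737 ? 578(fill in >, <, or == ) >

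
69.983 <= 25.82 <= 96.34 False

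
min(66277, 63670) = 63670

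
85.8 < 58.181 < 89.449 False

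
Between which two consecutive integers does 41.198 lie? 41 and 42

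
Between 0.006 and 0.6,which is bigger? 0.6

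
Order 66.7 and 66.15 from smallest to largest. 66.15, 66.7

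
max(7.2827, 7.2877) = 7.2877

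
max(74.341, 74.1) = 74.341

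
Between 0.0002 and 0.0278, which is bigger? 0.0278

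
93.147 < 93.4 True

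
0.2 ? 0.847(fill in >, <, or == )<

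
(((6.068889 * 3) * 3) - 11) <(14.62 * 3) True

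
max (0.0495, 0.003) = 0.0495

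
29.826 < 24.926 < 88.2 False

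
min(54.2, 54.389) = 54.2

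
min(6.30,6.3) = 6.30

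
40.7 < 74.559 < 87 True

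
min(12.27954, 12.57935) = 12.27954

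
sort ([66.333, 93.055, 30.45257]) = [30.45257, 66.333, 93.055]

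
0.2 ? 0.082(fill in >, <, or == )>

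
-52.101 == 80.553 False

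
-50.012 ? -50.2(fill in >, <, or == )>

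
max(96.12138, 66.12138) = 96.12138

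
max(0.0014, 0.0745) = 0.0745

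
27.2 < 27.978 True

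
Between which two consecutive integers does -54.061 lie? -55 and -54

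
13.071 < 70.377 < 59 False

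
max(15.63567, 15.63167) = 15.63567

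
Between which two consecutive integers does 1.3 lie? 1 and 2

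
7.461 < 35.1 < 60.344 True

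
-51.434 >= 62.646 False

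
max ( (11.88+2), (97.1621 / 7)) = 13.8803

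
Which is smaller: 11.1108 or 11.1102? 11.1102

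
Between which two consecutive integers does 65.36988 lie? 65 and 66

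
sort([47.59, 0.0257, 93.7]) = [0.0257, 47.59, 93.7]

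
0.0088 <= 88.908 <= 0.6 False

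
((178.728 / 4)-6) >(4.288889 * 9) True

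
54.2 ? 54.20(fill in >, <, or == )==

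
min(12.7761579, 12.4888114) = 12.4888114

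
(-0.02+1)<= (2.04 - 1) True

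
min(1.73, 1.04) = 1.04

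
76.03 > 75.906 True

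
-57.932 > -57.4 False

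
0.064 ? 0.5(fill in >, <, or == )<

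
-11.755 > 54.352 False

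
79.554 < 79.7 True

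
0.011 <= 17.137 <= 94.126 True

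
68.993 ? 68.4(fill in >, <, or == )>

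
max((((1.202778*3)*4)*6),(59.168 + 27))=86.600016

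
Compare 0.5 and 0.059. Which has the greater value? 0.5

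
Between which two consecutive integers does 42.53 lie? 42 and 43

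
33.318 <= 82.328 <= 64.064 False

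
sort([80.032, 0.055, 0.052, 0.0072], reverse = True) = [80.032, 0.055, 0.052, 0.0072]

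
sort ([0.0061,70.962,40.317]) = [0.0061,40.317,70.962]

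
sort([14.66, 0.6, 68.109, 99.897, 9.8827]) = [0.6, 9.8827, 14.66, 68.109, 99.897]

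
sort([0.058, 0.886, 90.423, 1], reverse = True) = [90.423, 1, 0.886, 0.058]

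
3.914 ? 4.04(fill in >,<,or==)<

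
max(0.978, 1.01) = 1.01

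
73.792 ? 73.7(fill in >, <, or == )>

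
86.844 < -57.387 False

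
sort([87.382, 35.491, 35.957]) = [35.491, 35.957, 87.382]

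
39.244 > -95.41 True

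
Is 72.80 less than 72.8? No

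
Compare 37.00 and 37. They are equal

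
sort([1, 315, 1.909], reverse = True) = [315, 1.909, 1]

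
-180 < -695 False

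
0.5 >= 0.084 True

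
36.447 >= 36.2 True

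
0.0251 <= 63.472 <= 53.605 False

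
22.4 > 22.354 True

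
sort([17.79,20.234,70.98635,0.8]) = [0.8,17.79,20.234,70.98635]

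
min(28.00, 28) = 28.00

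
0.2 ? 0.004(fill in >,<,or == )>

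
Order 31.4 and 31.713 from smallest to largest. 31.4, 31.713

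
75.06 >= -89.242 True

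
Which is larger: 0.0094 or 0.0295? 0.0295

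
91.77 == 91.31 False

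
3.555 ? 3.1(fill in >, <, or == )>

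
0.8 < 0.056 False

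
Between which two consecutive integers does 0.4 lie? 0 and 1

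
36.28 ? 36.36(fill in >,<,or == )<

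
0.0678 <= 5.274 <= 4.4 False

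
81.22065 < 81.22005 False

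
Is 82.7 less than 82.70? No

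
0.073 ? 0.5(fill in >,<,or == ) <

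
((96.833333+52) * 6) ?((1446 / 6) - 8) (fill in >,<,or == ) >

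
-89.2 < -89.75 False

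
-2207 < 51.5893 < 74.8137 True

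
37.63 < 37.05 False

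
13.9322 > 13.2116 True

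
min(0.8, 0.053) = 0.053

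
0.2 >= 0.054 True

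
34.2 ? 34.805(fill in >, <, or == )<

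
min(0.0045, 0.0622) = 0.0045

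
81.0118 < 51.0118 False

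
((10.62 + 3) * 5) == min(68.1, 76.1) True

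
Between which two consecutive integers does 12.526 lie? 12 and 13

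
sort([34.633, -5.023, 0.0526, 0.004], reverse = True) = [34.633, 0.0526, 0.004, -5.023]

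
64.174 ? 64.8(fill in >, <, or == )<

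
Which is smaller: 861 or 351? 351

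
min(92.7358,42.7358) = 42.7358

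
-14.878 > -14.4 False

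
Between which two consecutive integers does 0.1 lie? 0 and 1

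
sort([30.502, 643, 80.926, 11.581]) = [11.581, 30.502, 80.926, 643]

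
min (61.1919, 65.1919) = 61.1919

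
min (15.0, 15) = 15.0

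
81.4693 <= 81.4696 True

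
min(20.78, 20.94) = 20.78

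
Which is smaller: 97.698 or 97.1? 97.1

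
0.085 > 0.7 False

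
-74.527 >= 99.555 False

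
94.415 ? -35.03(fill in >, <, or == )>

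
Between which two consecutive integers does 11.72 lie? 11 and 12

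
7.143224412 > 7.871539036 False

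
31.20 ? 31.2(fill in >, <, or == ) ==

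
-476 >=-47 False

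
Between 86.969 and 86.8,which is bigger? 86.969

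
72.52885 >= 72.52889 False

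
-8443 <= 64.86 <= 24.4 False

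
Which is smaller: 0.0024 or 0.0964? 0.0024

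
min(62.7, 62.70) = 62.7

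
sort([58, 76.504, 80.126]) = [58, 76.504, 80.126]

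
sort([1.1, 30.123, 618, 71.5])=[1.1, 30.123, 71.5, 618]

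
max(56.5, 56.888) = 56.888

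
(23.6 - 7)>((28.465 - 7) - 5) True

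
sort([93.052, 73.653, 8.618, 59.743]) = [8.618, 59.743, 73.653, 93.052]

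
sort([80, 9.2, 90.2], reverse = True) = [90.2, 80, 9.2]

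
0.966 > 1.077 False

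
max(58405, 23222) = 58405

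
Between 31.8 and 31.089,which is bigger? 31.8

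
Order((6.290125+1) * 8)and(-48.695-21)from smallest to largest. (-48.695-21), ((6.290125+1) * 8)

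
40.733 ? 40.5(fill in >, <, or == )>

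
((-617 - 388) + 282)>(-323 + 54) False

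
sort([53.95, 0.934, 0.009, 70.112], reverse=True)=[70.112, 53.95, 0.934, 0.009]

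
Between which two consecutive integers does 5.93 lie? 5 and 6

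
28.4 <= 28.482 True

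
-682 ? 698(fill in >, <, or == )<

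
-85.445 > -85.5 True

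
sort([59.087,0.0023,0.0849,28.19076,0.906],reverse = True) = [59.087,28.19076,0.906,0.0849,0.0023]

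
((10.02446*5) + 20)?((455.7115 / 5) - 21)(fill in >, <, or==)<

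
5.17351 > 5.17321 True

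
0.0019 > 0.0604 False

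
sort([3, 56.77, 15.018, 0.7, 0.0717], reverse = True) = [56.77, 15.018, 3, 0.7, 0.0717]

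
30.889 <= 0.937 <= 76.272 False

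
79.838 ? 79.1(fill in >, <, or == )>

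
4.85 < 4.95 True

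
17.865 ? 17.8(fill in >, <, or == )>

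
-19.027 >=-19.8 True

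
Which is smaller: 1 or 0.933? 0.933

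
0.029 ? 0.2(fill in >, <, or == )<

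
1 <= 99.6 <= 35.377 False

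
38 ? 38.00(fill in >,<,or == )==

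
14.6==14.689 False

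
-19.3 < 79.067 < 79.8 True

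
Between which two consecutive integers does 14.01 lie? 14 and 15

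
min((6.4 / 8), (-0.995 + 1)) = 0.005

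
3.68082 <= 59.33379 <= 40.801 False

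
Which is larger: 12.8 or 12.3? 12.8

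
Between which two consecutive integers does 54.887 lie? 54 and 55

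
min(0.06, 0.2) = 0.06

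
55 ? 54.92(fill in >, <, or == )>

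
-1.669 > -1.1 False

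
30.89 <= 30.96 True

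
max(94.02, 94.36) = 94.36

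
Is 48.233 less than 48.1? No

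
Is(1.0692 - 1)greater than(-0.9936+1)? Yes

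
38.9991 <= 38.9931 False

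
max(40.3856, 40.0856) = 40.3856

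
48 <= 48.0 True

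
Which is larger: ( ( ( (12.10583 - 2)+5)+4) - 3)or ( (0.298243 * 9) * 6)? ( ( ( (12.10583 - 2)+5)+4) - 3)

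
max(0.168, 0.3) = 0.3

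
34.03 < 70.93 True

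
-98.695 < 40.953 True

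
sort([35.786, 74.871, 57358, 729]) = [35.786, 74.871, 729, 57358]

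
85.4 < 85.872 True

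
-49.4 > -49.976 True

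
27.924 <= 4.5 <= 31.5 False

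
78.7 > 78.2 True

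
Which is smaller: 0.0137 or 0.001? 0.001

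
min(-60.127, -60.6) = -60.6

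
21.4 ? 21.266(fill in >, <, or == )>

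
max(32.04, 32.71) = 32.71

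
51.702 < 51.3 False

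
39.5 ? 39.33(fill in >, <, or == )>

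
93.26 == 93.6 False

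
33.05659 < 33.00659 False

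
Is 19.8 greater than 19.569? Yes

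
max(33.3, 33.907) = 33.907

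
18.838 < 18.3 False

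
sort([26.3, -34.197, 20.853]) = [-34.197, 20.853, 26.3]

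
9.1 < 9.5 True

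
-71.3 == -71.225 False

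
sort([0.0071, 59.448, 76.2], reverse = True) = [76.2, 59.448, 0.0071]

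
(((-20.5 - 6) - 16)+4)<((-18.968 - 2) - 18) False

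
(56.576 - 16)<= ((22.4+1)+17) False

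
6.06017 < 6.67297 True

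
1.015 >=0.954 True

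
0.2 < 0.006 False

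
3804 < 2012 False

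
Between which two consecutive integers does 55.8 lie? 55 and 56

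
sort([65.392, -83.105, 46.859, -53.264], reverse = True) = [65.392, 46.859, -53.264, -83.105]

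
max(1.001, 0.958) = 1.001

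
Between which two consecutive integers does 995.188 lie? 995 and 996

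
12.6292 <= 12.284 False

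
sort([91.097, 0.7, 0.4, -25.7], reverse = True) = [91.097, 0.7, 0.4, -25.7]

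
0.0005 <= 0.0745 True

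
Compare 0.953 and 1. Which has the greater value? 1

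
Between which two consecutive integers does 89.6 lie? 89 and 90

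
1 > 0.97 True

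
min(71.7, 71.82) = 71.7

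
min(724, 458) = 458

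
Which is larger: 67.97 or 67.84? 67.97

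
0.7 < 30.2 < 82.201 True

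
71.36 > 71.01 True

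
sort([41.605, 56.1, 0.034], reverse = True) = [56.1, 41.605, 0.034]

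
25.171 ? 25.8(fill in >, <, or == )<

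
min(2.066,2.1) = 2.066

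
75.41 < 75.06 False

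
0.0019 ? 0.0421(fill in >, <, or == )<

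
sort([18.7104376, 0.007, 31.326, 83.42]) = [0.007, 18.7104376, 31.326, 83.42]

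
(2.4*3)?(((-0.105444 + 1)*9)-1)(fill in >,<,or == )>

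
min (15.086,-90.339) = -90.339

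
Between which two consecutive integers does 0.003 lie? 0 and 1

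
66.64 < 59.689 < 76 False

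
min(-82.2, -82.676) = -82.676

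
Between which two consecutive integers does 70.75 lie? 70 and 71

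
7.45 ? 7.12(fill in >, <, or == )>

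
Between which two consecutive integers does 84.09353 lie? 84 and 85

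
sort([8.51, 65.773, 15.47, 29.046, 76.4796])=[8.51, 15.47, 29.046, 65.773, 76.4796]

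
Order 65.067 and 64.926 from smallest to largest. 64.926,65.067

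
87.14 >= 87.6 False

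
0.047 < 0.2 True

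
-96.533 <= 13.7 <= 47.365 True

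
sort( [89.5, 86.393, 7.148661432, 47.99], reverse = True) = [89.5, 86.393, 47.99, 7.148661432]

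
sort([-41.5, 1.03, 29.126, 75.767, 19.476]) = [-41.5, 1.03, 19.476, 29.126, 75.767]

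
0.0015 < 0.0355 True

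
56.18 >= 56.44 False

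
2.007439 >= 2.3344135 False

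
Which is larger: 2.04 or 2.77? 2.77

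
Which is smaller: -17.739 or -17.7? -17.739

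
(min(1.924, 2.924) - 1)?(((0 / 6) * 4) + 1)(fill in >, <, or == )<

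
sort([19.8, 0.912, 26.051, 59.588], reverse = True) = [59.588, 26.051, 19.8, 0.912]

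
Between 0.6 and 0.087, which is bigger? 0.6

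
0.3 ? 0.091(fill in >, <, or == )>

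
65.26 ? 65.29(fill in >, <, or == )<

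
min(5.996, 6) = 5.996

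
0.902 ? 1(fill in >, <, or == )<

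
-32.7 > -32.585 False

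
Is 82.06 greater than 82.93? No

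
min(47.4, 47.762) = 47.4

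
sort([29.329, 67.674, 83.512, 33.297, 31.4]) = [29.329, 31.4, 33.297, 67.674, 83.512]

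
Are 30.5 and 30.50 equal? Yes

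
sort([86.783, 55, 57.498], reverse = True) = [86.783, 57.498, 55]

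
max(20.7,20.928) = 20.928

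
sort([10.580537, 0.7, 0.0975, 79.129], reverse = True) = [79.129, 10.580537, 0.7, 0.0975]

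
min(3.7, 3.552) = 3.552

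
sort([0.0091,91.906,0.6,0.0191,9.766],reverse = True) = [91.906,9.766,0.6,0.0191,0.0091]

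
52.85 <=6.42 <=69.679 False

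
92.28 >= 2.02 True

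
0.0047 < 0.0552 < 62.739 True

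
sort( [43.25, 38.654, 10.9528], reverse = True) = [43.25, 38.654, 10.9528]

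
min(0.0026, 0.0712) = 0.0026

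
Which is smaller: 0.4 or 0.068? 0.068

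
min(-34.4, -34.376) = -34.4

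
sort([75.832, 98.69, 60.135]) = [60.135, 75.832, 98.69]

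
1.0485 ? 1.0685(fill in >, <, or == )<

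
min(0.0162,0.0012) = 0.0012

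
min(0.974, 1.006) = 0.974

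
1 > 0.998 True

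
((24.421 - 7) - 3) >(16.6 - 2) False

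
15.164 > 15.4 False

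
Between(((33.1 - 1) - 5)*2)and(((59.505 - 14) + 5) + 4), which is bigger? (((59.505 - 14) + 5) + 4)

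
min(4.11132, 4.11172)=4.11132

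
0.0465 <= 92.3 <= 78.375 False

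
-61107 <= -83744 False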